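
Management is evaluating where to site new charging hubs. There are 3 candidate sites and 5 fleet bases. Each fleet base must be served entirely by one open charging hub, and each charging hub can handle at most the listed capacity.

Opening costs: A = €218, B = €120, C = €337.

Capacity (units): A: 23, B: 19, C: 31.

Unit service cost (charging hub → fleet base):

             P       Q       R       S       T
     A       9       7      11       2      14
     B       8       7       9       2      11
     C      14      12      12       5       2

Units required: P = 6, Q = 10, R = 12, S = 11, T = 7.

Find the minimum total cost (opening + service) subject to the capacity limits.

Open {B, C}: P→B 8·6=48, Q→B 7·10=70, R→C 12·12=144, S→C 5·11=55, T→C 2·7=14.
Loads: B carries 16/19, C carries 30/31. Service 331; fixed 457; total 788.
Next best feasible plan costs 802.

Minimum total cost: 788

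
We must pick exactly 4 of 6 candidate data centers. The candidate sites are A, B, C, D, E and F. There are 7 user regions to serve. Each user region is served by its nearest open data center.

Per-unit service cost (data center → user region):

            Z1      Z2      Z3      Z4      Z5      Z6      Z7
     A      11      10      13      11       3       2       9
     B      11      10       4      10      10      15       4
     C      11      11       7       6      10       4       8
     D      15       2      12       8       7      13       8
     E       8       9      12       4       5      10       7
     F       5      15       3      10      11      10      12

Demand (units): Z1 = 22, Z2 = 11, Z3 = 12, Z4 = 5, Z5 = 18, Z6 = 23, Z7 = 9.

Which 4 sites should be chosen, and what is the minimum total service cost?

With exactly 4 open, each user region uses its cheapest among the chosen.
{A, B, D, F}: Z1→F 5·22=110, Z2→D 2·11=22, Z3→F 3·12=36, Z4→D 8·5=40, Z5→A 3·18=54, Z6→A 2·23=46, Z7→B 4·9=36. Service cost 344.
{A, D, E, F}: service cost 351
{A, C, D, F}: service cost 370
Among all 15 size-4 choices, {A, B, D, F} is lowest.

Choose A, B, D and F; total service cost 344.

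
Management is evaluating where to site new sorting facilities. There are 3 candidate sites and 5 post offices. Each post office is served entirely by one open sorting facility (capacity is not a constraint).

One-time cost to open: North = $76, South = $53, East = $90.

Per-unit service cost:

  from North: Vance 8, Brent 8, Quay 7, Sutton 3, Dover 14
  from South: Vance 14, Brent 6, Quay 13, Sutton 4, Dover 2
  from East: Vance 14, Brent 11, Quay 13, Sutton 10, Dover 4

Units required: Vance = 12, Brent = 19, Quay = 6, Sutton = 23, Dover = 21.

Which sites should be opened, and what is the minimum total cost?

For any fixed open set, each post office goes to its cheapest open site; total = fixed + service.
{North, South}: Vance→North 8·12=96, Brent→South 6·19=114, Quay→North 7·6=42, Sutton→North 3·23=69, Dover→South 2·21=42. Service 363; fixed 129; total 492.
{South}: service 494 + fixed 53 = 547
{North, South, East}: Vance→North 8·12=96, Brent→South 6·19=114, Quay→North 7·6=42, Sutton→North 3·23=69, Dover→South 2·21=42. Service 363; fixed 219; total 582.
No other subset beats 492.

Open North and South; minimum total cost 492.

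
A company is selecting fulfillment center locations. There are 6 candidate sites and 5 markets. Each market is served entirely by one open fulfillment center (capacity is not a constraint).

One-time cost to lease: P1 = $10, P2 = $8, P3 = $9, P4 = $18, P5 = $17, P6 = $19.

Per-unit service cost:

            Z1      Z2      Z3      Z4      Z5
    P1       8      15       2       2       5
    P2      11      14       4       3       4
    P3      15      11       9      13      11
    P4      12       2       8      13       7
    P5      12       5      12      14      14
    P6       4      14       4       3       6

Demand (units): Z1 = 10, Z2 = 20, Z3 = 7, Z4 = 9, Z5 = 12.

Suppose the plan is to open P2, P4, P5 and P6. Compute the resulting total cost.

Each market is assigned to its cheapest site among the open ones.
{P2, P4, P5, P6}: Z1→P6 4·10=40, Z2→P4 2·20=40, Z3→P2 4·7=28, Z4→P2 3·9=27, Z5→P2 4·12=48. Service 183; fixed 62; total 245.

Total cost: 245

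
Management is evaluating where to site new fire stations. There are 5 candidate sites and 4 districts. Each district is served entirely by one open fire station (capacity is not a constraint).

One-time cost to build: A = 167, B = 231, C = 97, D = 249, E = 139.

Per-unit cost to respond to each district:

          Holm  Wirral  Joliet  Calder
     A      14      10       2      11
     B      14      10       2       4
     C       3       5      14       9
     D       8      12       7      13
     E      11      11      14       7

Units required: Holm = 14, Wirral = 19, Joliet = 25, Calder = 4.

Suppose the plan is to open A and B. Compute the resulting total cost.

Total cost: 850

Each district is assigned to its cheapest site among the open ones.
{A, B}: Holm→A 14·14=196, Wirral→A 10·19=190, Joliet→A 2·25=50, Calder→B 4·4=16. Service 452; fixed 398; total 850.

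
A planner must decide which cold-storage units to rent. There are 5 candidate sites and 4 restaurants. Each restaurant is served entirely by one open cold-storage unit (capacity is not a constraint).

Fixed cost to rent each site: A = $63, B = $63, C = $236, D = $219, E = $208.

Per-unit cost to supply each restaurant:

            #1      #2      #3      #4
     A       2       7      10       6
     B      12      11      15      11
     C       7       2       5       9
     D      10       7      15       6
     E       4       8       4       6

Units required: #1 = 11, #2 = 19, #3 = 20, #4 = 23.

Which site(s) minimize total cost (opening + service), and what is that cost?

For any fixed open set, each restaurant goes to its cheapest open site; total = fixed + service.
{A}: #1→A 2·11=22, #2→A 7·19=133, #3→A 10·20=200, #4→A 6·23=138. Service 493; fixed 63; total 556.
{A, C}: service 298 + fixed 299 = 597
{A, B}: service 493 + fixed 126 = 619
{A, B, C, D, E}: #1→A 2·11=22, #2→C 2·19=38, #3→E 4·20=80, #4→A 6·23=138. Service 278; fixed 789; total 1067.
No other subset beats 556.

Open A only; minimum total cost 556.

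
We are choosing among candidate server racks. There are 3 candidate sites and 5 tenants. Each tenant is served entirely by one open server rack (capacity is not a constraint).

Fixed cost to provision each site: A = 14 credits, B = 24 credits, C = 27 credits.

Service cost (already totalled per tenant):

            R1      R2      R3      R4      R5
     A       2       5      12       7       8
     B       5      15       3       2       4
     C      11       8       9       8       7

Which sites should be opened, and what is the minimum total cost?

For any fixed open set, each tenant goes to its cheapest open site; total = fixed + service.
{A}: R1→A 2, R2→A 5, R3→A 12, R4→A 7, R5→A 8. Service 34; fixed 14; total 48.
{B}: R1→B 5, R2→B 15, R3→B 3, R4→B 2, R5→B 4. Service 29; fixed 24; total 53.
{A, B}: R1→A 2, R2→A 5, R3→B 3, R4→B 2, R5→B 4. Service 16; fixed 38; total 54.
{A, B, C}: service 16 + fixed 65 = 81
(All 7 nonempty subsets were checked; A only is lowest.)

Open A only; minimum total cost 48.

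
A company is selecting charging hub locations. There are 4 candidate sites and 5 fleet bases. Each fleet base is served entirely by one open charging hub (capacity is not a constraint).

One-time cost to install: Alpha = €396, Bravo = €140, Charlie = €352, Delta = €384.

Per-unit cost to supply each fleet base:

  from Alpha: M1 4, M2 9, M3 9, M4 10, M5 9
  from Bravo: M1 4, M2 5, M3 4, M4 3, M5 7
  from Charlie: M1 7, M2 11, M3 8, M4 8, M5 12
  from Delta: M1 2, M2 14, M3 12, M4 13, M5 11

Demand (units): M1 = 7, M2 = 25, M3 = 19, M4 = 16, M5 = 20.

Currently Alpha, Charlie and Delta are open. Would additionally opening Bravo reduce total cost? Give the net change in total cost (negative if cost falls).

Current service cost with {Alpha, Charlie, Delta}: 699.
Adding Bravo: each fleet base re-picks its cheapest; new service cost 403, saving 296.
Extra fixed cost: 140. Net change = 140 − 296 = -156.
(Totals: 1831 → 1675.)

Yes — net change −156 (cost falls by 156).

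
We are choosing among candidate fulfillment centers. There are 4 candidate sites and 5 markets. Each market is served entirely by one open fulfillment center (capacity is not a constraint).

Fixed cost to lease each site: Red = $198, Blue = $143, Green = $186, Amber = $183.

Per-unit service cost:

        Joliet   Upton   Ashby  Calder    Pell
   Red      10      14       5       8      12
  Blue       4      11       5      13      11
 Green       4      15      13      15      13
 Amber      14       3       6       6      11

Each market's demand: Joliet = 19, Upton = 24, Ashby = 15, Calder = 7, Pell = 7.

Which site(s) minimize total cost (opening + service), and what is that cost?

Open Blue and Amber; minimum total cost 668.

For any fixed open set, each market goes to its cheapest open site; total = fixed + service.
{Blue, Amber}: Joliet→Blue 4·19=76, Upton→Amber 3·24=72, Ashby→Blue 5·15=75, Calder→Amber 6·7=42, Pell→Blue 11·7=77. Service 342; fixed 326; total 668.
{Blue}: Joliet→Blue 4·19=76, Upton→Blue 11·24=264, Ashby→Blue 5·15=75, Calder→Blue 13·7=91, Pell→Blue 11·7=77. Service 583; fixed 143; total 726.
{Green, Amber}: Joliet→Green 4·19=76, Upton→Amber 3·24=72, Ashby→Amber 6·15=90, Calder→Amber 6·7=42, Pell→Amber 11·7=77. Service 357; fixed 369; total 726.
{Red, Blue, Green, Amber}: Joliet→Blue 4·19=76, Upton→Amber 3·24=72, Ashby→Red 5·15=75, Calder→Amber 6·7=42, Pell→Blue 11·7=77. Service 342; fixed 710; total 1052.
No other subset beats 668.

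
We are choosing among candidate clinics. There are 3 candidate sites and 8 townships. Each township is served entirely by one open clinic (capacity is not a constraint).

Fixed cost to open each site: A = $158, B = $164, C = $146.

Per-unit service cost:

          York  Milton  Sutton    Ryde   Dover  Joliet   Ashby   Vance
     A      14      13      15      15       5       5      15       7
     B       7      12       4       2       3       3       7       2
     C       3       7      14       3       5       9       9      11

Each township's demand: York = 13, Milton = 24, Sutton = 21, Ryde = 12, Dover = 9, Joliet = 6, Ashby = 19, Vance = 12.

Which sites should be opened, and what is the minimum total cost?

For any fixed open set, each township goes to its cheapest open site; total = fixed + service.
{B, C}: York→C 3·13=39, Milton→C 7·24=168, Sutton→B 4·21=84, Ryde→B 2·12=24, Dover→B 3·9=27, Joliet→B 3·6=18, Ashby→B 7·19=133, Vance→B 2·12=24. Service 517; fixed 310; total 827.
{B}: York→B 7·13=91, Milton→B 12·24=288, Sutton→B 4·21=84, Ryde→B 2·12=24, Dover→B 3·9=27, Joliet→B 3·6=18, Ashby→B 7·19=133, Vance→B 2·12=24. Service 689; fixed 164; total 853.
{A, B, C}: York→C 3·13=39, Milton→C 7·24=168, Sutton→B 4·21=84, Ryde→B 2·12=24, Dover→B 3·9=27, Joliet→B 3·6=18, Ashby→B 7·19=133, Vance→B 2·12=24. Service 517; fixed 468; total 985.
{C}: service 939 + fixed 146 = 1085
No other subset beats 827.

Open B and C; minimum total cost 827.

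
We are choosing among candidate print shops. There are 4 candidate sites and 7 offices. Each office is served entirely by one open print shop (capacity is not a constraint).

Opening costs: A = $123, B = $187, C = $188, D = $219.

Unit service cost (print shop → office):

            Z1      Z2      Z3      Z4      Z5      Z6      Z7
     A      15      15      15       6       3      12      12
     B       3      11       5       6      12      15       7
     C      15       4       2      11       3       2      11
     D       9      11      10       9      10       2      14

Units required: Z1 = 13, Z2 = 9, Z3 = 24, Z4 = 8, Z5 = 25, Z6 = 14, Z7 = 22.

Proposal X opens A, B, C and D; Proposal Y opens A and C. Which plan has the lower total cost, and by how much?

Proposal X: {A, B, C, D}: Z1→B 3·13=39, Z2→C 4·9=36, Z3→C 2·24=48, Z4→A 6·8=48, Z5→A 3·25=75, Z6→C 2·14=28, Z7→B 7·22=154. Service 428; fixed 717; total 1145.
Proposal Y: {A, C}: Z1→A 15·13=195, Z2→C 4·9=36, Z3→C 2·24=48, Z4→A 6·8=48, Z5→A 3·25=75, Z6→C 2·14=28, Z7→C 11·22=242. Service 672; fixed 311; total 983.
Difference: |1145 − 983| = 162.

Proposal Y is cheaper by 162.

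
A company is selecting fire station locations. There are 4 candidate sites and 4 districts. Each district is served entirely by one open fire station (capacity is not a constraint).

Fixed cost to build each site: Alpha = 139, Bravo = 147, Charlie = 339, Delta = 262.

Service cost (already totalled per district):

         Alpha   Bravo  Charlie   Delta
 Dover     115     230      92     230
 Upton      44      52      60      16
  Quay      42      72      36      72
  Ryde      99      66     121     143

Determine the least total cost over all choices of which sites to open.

Minimum total cost: 439

For any fixed open set, each district goes to its cheapest open site; total = fixed + service.
{Alpha}: Dover→Alpha 115, Upton→Alpha 44, Quay→Alpha 42, Ryde→Alpha 99. Service 300; fixed 139; total 439.
{Alpha, Bravo}: Dover→Alpha 115, Upton→Alpha 44, Quay→Alpha 42, Ryde→Bravo 66. Service 267; fixed 286; total 553.
{Bravo}: service 420 + fixed 147 = 567
{Alpha, Bravo, Charlie, Delta}: service 210 + fixed 887 = 1097
No other subset beats 439.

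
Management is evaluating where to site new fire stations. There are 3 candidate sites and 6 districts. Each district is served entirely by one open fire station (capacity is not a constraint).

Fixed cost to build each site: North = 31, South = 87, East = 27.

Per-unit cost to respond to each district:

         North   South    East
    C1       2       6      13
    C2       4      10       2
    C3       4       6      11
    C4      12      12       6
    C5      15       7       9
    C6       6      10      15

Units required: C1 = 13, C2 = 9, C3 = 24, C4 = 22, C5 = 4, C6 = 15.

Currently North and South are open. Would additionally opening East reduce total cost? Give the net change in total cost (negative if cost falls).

Yes — net change −123 (cost falls by 123).

Current service cost with {North, South}: 540.
Adding East: each district re-picks its cheapest; new service cost 390, saving 150.
Extra fixed cost: 27. Net change = 27 − 150 = -123.
(Totals: 658 → 535.)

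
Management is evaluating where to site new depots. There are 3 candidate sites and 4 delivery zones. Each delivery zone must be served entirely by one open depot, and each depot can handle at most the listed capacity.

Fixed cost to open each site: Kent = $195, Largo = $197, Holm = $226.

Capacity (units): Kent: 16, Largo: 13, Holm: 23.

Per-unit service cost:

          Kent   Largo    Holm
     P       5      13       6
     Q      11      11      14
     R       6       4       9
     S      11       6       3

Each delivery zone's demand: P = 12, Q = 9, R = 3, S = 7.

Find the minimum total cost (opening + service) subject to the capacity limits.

Open {Largo, Holm}: P→Holm 6·12=72, Q→Largo 11·9=99, R→Largo 4·3=12, S→Holm 3·7=21.
Loads: Largo carries 12/13, Holm carries 19/23. Service 204; fixed 423; total 627.
Next best feasible plan costs 631.

Minimum total cost: 627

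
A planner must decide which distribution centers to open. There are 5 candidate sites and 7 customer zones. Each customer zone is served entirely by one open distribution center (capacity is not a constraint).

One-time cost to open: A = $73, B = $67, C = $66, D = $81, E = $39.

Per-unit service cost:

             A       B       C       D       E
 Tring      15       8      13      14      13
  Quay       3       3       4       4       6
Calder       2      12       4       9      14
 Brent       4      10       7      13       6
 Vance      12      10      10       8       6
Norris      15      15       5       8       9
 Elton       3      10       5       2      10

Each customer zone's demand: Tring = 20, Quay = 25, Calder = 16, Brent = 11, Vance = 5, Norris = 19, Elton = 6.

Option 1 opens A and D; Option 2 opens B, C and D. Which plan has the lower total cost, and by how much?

Option 1: {A, D}: Tring→D 14·20=280, Quay→A 3·25=75, Calder→A 2·16=32, Brent→A 4·11=44, Vance→D 8·5=40, Norris→D 8·19=152, Elton→D 2·6=12. Service 635; fixed 154; total 789.
Option 2: {B, C, D}: Tring→B 8·20=160, Quay→B 3·25=75, Calder→C 4·16=64, Brent→C 7·11=77, Vance→D 8·5=40, Norris→C 5·19=95, Elton→D 2·6=12. Service 523; fixed 214; total 737.
Difference: |789 − 737| = 52.

Option 2 is cheaper by 52.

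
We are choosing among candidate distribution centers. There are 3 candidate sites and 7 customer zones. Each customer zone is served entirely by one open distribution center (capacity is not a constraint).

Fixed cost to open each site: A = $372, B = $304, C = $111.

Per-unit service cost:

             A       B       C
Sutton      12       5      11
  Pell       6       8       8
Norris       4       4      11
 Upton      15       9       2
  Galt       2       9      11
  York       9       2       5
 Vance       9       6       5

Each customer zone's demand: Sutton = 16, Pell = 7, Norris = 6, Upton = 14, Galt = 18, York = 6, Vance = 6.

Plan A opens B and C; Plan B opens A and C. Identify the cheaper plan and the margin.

Plan A: {B, C}: Sutton→B 5·16=80, Pell→B 8·7=56, Norris→B 4·6=24, Upton→C 2·14=28, Galt→B 9·18=162, York→B 2·6=12, Vance→C 5·6=30. Service 392; fixed 415; total 807.
Plan B: {A, C}: Sutton→C 11·16=176, Pell→A 6·7=42, Norris→A 4·6=24, Upton→C 2·14=28, Galt→A 2·18=36, York→C 5·6=30, Vance→C 5·6=30. Service 366; fixed 483; total 849.
Difference: |807 − 849| = 42.

Plan A is cheaper by 42.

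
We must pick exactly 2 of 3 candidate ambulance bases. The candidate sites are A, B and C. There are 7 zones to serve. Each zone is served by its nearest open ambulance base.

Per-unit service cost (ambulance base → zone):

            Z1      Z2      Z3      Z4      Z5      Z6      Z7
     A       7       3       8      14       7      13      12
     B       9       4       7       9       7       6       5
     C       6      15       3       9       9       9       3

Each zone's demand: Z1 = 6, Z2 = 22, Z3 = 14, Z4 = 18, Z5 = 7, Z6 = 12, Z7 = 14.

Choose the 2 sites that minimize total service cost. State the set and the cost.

With exactly 2 open, each zone uses its cheapest among the chosen.
{B, C}: Z1→C 6·6=36, Z2→B 4·22=88, Z3→C 3·14=42, Z4→B 9·18=162, Z5→B 7·7=49, Z6→B 6·12=72, Z7→C 3·14=42. Service cost 491.
{A, C}: service cost 505
{A, B}: service cost 559
Among all 3 size-2 choices, {B, C} is lowest.

Choose B and C; total service cost 491.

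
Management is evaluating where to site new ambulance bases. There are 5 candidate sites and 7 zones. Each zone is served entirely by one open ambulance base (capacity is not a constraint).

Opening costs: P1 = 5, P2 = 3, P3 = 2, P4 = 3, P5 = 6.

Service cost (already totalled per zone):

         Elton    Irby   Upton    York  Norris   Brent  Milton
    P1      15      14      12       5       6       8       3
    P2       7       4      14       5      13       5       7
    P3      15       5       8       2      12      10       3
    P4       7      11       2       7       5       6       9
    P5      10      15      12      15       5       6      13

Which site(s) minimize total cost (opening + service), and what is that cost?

Open P3 and P4; minimum total cost 35.

For any fixed open set, each zone goes to its cheapest open site; total = fixed + service.
{P3, P4}: Elton→P4 7, Irby→P3 5, Upton→P4 2, York→P3 2, Norris→P4 5, Brent→P4 6, Milton→P3 3. Service 30; fixed 5; total 35.
{P2, P3, P4}: Elton→P2 7, Irby→P2 4, Upton→P4 2, York→P3 2, Norris→P4 5, Brent→P2 5, Milton→P3 3. Service 28; fixed 8; total 36.
{P1, P3, P4}: Elton→P4 7, Irby→P3 5, Upton→P4 2, York→P3 2, Norris→P4 5, Brent→P4 6, Milton→P1 3. Service 30; fixed 10; total 40.
{P1, P2, P3, P4, P5}: service 28 + fixed 19 = 47
No other subset beats 35.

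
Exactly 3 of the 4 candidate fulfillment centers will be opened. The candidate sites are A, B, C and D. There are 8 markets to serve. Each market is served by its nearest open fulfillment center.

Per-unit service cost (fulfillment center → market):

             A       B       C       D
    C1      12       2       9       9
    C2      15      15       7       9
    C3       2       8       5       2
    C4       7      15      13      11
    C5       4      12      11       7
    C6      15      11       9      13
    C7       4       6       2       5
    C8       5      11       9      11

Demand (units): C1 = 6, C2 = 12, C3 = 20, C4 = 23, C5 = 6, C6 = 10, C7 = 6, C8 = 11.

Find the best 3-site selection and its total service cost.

With exactly 3 open, each market uses its cheapest among the chosen.
{A, B, C}: C1→B 2·6=12, C2→C 7·12=84, C3→A 2·20=40, C4→A 7·23=161, C5→A 4·6=24, C6→C 9·10=90, C7→C 2·6=12, C8→A 5·11=55. Service cost 478.
{A, C, D}: service cost 520
{A, B, D}: service cost 534
Among all 4 size-3 choices, {A, B, C} is lowest.

Choose A, B and C; total service cost 478.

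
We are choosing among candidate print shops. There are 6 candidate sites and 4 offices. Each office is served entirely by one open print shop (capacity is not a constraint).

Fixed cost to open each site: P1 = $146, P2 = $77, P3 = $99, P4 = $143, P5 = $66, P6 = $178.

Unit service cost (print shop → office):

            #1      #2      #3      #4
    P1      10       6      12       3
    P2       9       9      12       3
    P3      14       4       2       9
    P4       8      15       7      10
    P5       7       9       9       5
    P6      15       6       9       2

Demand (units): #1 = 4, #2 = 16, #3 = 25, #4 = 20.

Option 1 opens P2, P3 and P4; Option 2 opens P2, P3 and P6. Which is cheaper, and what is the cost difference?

Option 1 is cheaper by 19.

Option 1: {P2, P3, P4}: #1→P4 8·4=32, #2→P3 4·16=64, #3→P3 2·25=50, #4→P2 3·20=60. Service 206; fixed 319; total 525.
Option 2: {P2, P3, P6}: #1→P2 9·4=36, #2→P3 4·16=64, #3→P3 2·25=50, #4→P6 2·20=40. Service 190; fixed 354; total 544.
Difference: |525 − 544| = 19.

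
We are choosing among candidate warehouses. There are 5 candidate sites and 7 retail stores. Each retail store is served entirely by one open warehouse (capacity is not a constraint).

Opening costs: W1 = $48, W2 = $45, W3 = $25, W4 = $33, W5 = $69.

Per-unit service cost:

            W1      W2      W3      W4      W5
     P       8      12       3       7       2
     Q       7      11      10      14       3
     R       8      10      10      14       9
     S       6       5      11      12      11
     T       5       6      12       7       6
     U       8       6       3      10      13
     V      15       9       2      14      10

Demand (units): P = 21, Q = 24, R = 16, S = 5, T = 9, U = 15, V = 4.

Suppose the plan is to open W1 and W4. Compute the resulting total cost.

Total cost: 775

Each retail store is assigned to its cheapest site among the open ones.
{W1, W4}: P→W4 7·21=147, Q→W1 7·24=168, R→W1 8·16=128, S→W1 6·5=30, T→W1 5·9=45, U→W1 8·15=120, V→W4 14·4=56. Service 694; fixed 81; total 775.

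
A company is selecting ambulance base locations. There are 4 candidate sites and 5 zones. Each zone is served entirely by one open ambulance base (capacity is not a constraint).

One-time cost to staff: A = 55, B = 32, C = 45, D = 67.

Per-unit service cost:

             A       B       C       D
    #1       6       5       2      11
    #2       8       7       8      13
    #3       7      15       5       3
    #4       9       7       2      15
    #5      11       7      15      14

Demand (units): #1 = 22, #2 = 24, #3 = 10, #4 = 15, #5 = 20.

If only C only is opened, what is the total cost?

Each zone is assigned to its cheapest site among the open ones.
{C}: #1→C 2·22=44, #2→C 8·24=192, #3→C 5·10=50, #4→C 2·15=30, #5→C 15·20=300. Service 616; fixed 45; total 661.

Total cost: 661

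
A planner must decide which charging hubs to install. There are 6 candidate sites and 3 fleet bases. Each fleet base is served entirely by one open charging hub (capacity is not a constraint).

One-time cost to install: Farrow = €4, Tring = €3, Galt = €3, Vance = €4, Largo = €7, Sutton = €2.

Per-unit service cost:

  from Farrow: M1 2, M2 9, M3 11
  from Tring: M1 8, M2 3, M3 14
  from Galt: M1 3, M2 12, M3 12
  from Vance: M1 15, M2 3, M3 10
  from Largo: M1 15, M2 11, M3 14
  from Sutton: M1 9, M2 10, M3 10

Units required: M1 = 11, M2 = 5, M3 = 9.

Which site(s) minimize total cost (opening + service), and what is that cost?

Open Farrow and Vance; minimum total cost 135.

For any fixed open set, each fleet base goes to its cheapest open site; total = fixed + service.
{Farrow, Vance}: M1→Farrow 2·11=22, M2→Vance 3·5=15, M3→Vance 10·9=90. Service 127; fixed 8; total 135.
{Farrow, Tring, Sutton}: service 127 + fixed 9 = 136
{Farrow, Vance, Sutton}: service 127 + fixed 10 = 137
{Farrow, Tring, Galt, Vance, Largo, Sutton}: service 127 + fixed 23 = 150
No other subset beats 135.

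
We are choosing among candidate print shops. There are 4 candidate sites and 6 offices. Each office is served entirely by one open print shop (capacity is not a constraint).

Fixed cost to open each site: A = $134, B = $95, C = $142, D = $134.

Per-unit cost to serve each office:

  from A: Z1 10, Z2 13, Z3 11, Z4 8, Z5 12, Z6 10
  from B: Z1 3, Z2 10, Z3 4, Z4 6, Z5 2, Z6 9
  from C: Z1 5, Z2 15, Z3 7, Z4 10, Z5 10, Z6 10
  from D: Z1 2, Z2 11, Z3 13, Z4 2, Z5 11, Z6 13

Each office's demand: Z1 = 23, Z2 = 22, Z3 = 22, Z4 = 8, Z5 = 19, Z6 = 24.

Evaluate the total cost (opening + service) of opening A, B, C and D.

Each office is assigned to its cheapest site among the open ones.
{A, B, C, D}: Z1→D 2·23=46, Z2→B 10·22=220, Z3→B 4·22=88, Z4→D 2·8=16, Z5→B 2·19=38, Z6→B 9·24=216. Service 624; fixed 505; total 1129.

Total cost: 1129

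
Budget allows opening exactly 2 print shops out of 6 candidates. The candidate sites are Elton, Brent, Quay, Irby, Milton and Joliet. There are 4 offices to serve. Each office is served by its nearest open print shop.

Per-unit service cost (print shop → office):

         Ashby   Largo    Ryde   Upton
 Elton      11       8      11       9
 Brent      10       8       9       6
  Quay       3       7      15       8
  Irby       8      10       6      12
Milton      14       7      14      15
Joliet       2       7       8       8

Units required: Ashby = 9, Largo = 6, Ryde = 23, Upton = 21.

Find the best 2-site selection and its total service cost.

Choose Irby and Joliet; total service cost 366.

With exactly 2 open, each office uses its cheapest among the chosen.
{Irby, Joliet}: Ashby→Joliet 2·9=18, Largo→Joliet 7·6=42, Ryde→Irby 6·23=138, Upton→Joliet 8·21=168. Service cost 366.
{Brent, Joliet}: service cost 370
{Quay, Irby}: service cost 375
Among all 15 size-2 choices, {Irby, Joliet} is lowest.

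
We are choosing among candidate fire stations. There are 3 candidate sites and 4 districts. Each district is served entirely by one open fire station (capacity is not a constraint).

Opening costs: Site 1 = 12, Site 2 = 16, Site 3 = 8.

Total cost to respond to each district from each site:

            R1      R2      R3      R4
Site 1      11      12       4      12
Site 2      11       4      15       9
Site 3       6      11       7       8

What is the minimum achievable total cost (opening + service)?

For any fixed open set, each district goes to its cheapest open site; total = fixed + service.
{Site 3}: R1→Site 3 6, R2→Site 3 11, R3→Site 3 7, R4→Site 3 8. Service 32; fixed 8; total 40.
{Site 1, Site 3}: R1→Site 3 6, R2→Site 3 11, R3→Site 1 4, R4→Site 3 8. Service 29; fixed 20; total 49.
{Site 2, Site 3}: R1→Site 3 6, R2→Site 2 4, R3→Site 3 7, R4→Site 3 8. Service 25; fixed 24; total 49.
{Site 1, Site 2, Site 3}: service 22 + fixed 36 = 58
(All 7 nonempty subsets were checked; Site 3 only is lowest.)

Minimum total cost: 40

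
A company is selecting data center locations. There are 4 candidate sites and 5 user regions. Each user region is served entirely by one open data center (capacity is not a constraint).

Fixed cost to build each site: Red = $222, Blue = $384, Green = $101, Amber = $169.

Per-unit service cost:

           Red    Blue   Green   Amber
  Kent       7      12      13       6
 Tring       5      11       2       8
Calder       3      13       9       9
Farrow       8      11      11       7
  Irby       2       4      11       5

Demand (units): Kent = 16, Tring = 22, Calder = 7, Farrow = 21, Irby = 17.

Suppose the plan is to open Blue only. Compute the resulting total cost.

Total cost: 1208

Each user region is assigned to its cheapest site among the open ones.
{Blue}: Kent→Blue 12·16=192, Tring→Blue 11·22=242, Calder→Blue 13·7=91, Farrow→Blue 11·21=231, Irby→Blue 4·17=68. Service 824; fixed 384; total 1208.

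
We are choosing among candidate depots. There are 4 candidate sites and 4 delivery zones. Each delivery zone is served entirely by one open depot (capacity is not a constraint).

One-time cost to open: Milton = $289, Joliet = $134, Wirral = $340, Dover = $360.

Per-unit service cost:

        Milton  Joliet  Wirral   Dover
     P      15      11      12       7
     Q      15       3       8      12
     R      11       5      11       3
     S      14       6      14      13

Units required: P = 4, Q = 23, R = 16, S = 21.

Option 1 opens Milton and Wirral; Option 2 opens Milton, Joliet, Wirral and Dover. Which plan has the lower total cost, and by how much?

Option 1 is cheaper by 63.

Option 1: {Milton, Wirral}: P→Wirral 12·4=48, Q→Wirral 8·23=184, R→Milton 11·16=176, S→Milton 14·21=294. Service 702; fixed 629; total 1331.
Option 2: {Milton, Joliet, Wirral, Dover}: P→Dover 7·4=28, Q→Joliet 3·23=69, R→Dover 3·16=48, S→Joliet 6·21=126. Service 271; fixed 1123; total 1394.
Difference: |1331 − 1394| = 63.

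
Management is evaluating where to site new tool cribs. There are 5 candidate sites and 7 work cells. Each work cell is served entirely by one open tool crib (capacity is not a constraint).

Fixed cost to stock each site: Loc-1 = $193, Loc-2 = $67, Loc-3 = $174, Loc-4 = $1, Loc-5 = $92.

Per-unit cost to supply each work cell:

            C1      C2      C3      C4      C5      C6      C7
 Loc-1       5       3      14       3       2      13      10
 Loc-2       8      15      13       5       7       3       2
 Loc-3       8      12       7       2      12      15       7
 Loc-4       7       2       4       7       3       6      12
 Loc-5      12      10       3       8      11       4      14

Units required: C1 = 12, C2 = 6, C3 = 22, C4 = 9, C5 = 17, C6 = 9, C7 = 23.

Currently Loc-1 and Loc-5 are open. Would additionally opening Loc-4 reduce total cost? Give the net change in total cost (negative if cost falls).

Yes — net change −5 (cost falls by 5).

Current service cost with {Loc-1, Loc-5}: 471.
Adding Loc-4: each work cell re-picks its cheapest; new service cost 465, saving 6.
Extra fixed cost: 1. Net change = 1 − 6 = -5.
(Totals: 756 → 751.)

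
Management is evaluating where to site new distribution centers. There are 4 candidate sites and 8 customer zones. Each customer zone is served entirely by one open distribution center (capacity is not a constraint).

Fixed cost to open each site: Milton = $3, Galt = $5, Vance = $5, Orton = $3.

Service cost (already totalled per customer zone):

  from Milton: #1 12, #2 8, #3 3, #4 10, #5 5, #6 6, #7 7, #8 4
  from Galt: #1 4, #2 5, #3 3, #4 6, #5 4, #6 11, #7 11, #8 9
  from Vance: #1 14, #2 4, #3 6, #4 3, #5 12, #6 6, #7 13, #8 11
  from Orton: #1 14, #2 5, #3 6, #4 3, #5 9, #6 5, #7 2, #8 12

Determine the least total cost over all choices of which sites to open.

For any fixed open set, each customer zone goes to its cheapest open site; total = fixed + service.
{Milton, Galt, Orton}: #1→Galt 4, #2→Galt 5, #3→Milton 3, #4→Orton 3, #5→Galt 4, #6→Orton 5, #7→Orton 2, #8→Milton 4. Service 30; fixed 11; total 41.
{Galt, Orton}: #1→Galt 4, #2→Galt 5, #3→Galt 3, #4→Orton 3, #5→Galt 4, #6→Orton 5, #7→Orton 2, #8→Galt 9. Service 35; fixed 8; total 43.
{Milton, Galt, Vance, Orton}: #1→Galt 4, #2→Vance 4, #3→Milton 3, #4→Vance 3, #5→Galt 4, #6→Orton 5, #7→Orton 2, #8→Milton 4. Service 29; fixed 16; total 45.
{Milton}: service 55 + fixed 3 = 58
No other subset beats 41.

Minimum total cost: 41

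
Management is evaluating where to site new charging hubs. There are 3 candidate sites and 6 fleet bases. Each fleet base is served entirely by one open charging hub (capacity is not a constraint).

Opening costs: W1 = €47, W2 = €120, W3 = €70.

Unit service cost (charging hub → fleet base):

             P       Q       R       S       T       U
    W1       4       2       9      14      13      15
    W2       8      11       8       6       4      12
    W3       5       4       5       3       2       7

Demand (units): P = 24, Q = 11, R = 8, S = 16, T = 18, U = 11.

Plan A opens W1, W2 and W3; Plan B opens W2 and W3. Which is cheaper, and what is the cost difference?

Plan A: {W1, W2, W3}: P→W1 4·24=96, Q→W1 2·11=22, R→W3 5·8=40, S→W3 3·16=48, T→W3 2·18=36, U→W3 7·11=77. Service 319; fixed 237; total 556.
Plan B: {W2, W3}: P→W3 5·24=120, Q→W3 4·11=44, R→W3 5·8=40, S→W3 3·16=48, T→W3 2·18=36, U→W3 7·11=77. Service 365; fixed 190; total 555.
Difference: |556 − 555| = 1.

Plan B is cheaper by 1.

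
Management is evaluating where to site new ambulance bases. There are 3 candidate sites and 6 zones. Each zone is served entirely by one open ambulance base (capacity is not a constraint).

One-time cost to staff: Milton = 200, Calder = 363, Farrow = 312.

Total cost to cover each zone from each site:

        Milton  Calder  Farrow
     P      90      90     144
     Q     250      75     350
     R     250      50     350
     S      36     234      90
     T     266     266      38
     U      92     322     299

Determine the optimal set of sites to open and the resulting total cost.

For any fixed open set, each zone goes to its cheapest open site; total = fixed + service.
{Milton, Calder}: P→Milton 90, Q→Calder 75, R→Calder 50, S→Milton 36, T→Milton 266, U→Milton 92. Service 609; fixed 563; total 1172.
{Milton}: service 984 + fixed 200 = 1184
{Milton, Calder, Farrow}: service 381 + fixed 875 = 1256
No other subset beats 1172.

Open Milton and Calder; minimum total cost 1172.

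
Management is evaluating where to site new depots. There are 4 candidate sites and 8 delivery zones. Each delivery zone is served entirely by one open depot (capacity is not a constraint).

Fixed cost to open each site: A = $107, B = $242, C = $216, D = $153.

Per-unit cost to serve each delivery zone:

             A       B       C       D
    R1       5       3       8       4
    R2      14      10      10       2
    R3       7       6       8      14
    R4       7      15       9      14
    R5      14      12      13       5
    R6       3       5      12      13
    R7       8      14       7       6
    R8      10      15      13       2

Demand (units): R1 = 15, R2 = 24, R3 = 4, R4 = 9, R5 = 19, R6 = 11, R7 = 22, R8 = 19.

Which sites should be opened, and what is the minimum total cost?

For any fixed open set, each delivery zone goes to its cheapest open site; total = fixed + service.
{A, D}: R1→D 4·15=60, R2→D 2·24=48, R3→A 7·4=28, R4→A 7·9=63, R5→D 5·19=95, R6→A 3·11=33, R7→D 6·22=132, R8→D 2·19=38. Service 497; fixed 260; total 757.
{D}: R1→D 4·15=60, R2→D 2·24=48, R3→D 14·4=56, R4→D 14·9=126, R5→D 5·19=95, R6→D 13·11=143, R7→D 6·22=132, R8→D 2·19=38. Service 698; fixed 153; total 851.
{B, D}: R1→B 3·15=45, R2→D 2·24=48, R3→B 6·4=24, R4→D 14·9=126, R5→D 5·19=95, R6→B 5·11=55, R7→D 6·22=132, R8→D 2·19=38. Service 563; fixed 395; total 958.
{A, B, C, D}: R1→B 3·15=45, R2→D 2·24=48, R3→B 6·4=24, R4→A 7·9=63, R5→D 5·19=95, R6→A 3·11=33, R7→D 6·22=132, R8→D 2·19=38. Service 478; fixed 718; total 1196.
No other subset beats 757.

Open A and D; minimum total cost 757.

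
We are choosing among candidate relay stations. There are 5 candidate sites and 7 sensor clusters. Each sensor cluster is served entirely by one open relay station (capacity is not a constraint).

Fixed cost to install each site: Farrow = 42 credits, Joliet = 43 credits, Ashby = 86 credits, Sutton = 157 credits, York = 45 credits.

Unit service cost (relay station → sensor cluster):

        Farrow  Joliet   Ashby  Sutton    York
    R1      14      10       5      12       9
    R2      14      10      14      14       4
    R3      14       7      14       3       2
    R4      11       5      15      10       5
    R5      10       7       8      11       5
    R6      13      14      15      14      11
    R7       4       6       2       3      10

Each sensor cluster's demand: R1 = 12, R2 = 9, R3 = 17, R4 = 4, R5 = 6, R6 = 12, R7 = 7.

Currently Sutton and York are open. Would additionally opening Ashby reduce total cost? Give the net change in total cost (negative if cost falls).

Current service cost with {Sutton, York}: 381.
Adding Ashby: each sensor cluster re-picks its cheapest; new service cost 326, saving 55.
Extra fixed cost: 86. Net change = 86 − 55 = 31.
(Totals: 583 → 614.)

No — net change +31 (cost rises by 31).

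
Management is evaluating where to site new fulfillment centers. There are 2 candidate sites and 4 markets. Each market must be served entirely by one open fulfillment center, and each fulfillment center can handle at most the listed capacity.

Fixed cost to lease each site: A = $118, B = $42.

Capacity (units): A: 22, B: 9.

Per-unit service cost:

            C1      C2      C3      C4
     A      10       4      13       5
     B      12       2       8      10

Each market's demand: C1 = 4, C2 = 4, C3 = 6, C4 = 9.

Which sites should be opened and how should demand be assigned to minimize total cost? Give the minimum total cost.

Minimum total cost: 309

Open {A, B}: C1→A 10·4=40, C2→A 4·4=16, C3→B 8·6=48, C4→A 5·9=45.
Loads: A carries 17/22, B carries 6/9. Service 149; fixed 160; total 309.
Next best feasible plan costs 331.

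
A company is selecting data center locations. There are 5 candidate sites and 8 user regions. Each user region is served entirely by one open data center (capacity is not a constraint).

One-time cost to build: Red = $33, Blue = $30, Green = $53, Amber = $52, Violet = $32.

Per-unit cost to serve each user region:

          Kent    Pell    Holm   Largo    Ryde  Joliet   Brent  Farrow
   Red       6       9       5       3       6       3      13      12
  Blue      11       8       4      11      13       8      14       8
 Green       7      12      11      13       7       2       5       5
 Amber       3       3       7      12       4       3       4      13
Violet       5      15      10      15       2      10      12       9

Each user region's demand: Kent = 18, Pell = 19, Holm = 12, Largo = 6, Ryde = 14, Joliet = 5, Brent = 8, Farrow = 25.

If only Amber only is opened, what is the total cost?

Each user region is assigned to its cheapest site among the open ones.
{Amber}: Kent→Amber 3·18=54, Pell→Amber 3·19=57, Holm→Amber 7·12=84, Largo→Amber 12·6=72, Ryde→Amber 4·14=56, Joliet→Amber 3·5=15, Brent→Amber 4·8=32, Farrow→Amber 13·25=325. Service 695; fixed 52; total 747.

Total cost: 747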